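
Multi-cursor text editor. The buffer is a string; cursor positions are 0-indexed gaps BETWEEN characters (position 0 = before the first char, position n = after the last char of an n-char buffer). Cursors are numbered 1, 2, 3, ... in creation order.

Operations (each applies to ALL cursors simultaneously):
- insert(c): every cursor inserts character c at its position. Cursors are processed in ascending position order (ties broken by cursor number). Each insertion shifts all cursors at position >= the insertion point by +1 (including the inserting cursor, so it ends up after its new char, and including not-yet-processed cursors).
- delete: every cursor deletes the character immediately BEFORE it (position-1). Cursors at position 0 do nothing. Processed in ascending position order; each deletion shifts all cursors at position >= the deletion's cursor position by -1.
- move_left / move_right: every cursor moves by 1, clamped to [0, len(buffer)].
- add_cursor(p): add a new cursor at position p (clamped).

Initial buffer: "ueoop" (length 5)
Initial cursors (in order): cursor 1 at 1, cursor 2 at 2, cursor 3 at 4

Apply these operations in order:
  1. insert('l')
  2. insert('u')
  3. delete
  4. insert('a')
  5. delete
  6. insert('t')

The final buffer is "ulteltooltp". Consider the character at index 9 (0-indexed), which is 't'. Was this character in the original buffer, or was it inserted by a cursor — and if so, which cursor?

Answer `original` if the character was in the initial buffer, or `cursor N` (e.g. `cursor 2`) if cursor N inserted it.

After op 1 (insert('l')): buffer="uleloolp" (len 8), cursors c1@2 c2@4 c3@7, authorship .1.2..3.
After op 2 (insert('u')): buffer="ulueluoolup" (len 11), cursors c1@3 c2@6 c3@10, authorship .11.22..33.
After op 3 (delete): buffer="uleloolp" (len 8), cursors c1@2 c2@4 c3@7, authorship .1.2..3.
After op 4 (insert('a')): buffer="ulaelaoolap" (len 11), cursors c1@3 c2@6 c3@10, authorship .11.22..33.
After op 5 (delete): buffer="uleloolp" (len 8), cursors c1@2 c2@4 c3@7, authorship .1.2..3.
After op 6 (insert('t')): buffer="ulteltooltp" (len 11), cursors c1@3 c2@6 c3@10, authorship .11.22..33.
Authorship (.=original, N=cursor N): . 1 1 . 2 2 . . 3 3 .
Index 9: author = 3

Answer: cursor 3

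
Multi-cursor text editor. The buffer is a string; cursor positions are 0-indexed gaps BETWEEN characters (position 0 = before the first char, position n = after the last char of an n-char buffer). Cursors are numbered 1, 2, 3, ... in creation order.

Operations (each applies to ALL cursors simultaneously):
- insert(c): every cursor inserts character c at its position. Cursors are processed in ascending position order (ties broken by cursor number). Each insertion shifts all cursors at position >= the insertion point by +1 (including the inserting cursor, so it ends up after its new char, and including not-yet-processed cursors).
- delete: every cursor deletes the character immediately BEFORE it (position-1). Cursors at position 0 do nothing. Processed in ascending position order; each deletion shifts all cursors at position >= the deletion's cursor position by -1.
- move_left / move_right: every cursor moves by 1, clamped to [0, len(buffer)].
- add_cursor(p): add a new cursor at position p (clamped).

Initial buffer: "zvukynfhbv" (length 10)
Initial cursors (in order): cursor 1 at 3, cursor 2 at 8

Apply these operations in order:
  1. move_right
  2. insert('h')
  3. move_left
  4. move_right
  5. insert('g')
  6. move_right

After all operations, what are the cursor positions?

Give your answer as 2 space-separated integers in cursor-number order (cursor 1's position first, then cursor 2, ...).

After op 1 (move_right): buffer="zvukynfhbv" (len 10), cursors c1@4 c2@9, authorship ..........
After op 2 (insert('h')): buffer="zvukhynfhbhv" (len 12), cursors c1@5 c2@11, authorship ....1.....2.
After op 3 (move_left): buffer="zvukhynfhbhv" (len 12), cursors c1@4 c2@10, authorship ....1.....2.
After op 4 (move_right): buffer="zvukhynfhbhv" (len 12), cursors c1@5 c2@11, authorship ....1.....2.
After op 5 (insert('g')): buffer="zvukhgynfhbhgv" (len 14), cursors c1@6 c2@13, authorship ....11.....22.
After op 6 (move_right): buffer="zvukhgynfhbhgv" (len 14), cursors c1@7 c2@14, authorship ....11.....22.

Answer: 7 14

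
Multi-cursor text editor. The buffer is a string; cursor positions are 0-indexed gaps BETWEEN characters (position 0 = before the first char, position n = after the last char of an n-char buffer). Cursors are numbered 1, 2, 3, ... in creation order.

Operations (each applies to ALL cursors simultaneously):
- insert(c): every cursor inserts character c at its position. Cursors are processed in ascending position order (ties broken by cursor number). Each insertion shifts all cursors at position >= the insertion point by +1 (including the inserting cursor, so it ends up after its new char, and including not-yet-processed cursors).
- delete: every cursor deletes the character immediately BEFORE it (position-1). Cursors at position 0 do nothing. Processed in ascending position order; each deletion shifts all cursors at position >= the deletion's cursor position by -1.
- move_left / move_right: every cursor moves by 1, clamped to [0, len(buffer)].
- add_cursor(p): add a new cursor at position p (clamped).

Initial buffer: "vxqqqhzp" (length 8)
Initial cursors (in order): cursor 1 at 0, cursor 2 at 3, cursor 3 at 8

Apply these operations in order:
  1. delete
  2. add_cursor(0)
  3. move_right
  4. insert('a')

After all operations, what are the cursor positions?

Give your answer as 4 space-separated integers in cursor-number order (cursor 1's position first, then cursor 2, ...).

Answer: 3 6 10 3

Derivation:
After op 1 (delete): buffer="vxqqhz" (len 6), cursors c1@0 c2@2 c3@6, authorship ......
After op 2 (add_cursor(0)): buffer="vxqqhz" (len 6), cursors c1@0 c4@0 c2@2 c3@6, authorship ......
After op 3 (move_right): buffer="vxqqhz" (len 6), cursors c1@1 c4@1 c2@3 c3@6, authorship ......
After op 4 (insert('a')): buffer="vaaxqaqhza" (len 10), cursors c1@3 c4@3 c2@6 c3@10, authorship .14..2...3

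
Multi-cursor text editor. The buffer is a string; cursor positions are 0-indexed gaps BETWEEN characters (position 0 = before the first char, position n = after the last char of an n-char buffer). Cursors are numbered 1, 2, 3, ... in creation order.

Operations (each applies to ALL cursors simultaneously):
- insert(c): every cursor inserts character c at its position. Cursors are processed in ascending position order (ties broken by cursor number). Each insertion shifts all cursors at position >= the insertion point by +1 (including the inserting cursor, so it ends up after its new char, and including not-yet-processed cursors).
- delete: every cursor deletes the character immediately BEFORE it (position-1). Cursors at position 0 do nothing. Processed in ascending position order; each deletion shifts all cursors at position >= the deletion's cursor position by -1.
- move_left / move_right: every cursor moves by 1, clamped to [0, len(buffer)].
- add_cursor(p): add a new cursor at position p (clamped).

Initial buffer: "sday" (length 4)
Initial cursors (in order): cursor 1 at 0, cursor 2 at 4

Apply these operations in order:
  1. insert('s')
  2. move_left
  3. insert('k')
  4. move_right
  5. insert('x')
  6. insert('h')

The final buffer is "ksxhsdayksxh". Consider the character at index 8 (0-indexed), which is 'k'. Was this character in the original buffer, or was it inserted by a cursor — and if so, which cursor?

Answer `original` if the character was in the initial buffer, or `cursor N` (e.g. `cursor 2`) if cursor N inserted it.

After op 1 (insert('s')): buffer="ssdays" (len 6), cursors c1@1 c2@6, authorship 1....2
After op 2 (move_left): buffer="ssdays" (len 6), cursors c1@0 c2@5, authorship 1....2
After op 3 (insert('k')): buffer="kssdayks" (len 8), cursors c1@1 c2@7, authorship 11....22
After op 4 (move_right): buffer="kssdayks" (len 8), cursors c1@2 c2@8, authorship 11....22
After op 5 (insert('x')): buffer="ksxsdayksx" (len 10), cursors c1@3 c2@10, authorship 111....222
After op 6 (insert('h')): buffer="ksxhsdayksxh" (len 12), cursors c1@4 c2@12, authorship 1111....2222
Authorship (.=original, N=cursor N): 1 1 1 1 . . . . 2 2 2 2
Index 8: author = 2

Answer: cursor 2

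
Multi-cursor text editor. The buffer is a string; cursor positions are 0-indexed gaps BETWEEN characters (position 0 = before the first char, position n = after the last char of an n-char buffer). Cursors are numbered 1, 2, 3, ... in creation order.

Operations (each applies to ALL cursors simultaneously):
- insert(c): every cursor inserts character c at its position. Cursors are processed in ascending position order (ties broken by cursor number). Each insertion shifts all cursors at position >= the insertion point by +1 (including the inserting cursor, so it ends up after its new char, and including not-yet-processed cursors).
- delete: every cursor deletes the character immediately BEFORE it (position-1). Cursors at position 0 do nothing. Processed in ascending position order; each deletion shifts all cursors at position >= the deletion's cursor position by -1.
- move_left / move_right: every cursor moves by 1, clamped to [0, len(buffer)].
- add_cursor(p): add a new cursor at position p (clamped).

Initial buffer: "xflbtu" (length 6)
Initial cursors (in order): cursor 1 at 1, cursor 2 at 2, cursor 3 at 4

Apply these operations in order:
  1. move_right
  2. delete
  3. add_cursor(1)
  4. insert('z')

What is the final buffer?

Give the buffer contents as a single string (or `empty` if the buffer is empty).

After op 1 (move_right): buffer="xflbtu" (len 6), cursors c1@2 c2@3 c3@5, authorship ......
After op 2 (delete): buffer="xbu" (len 3), cursors c1@1 c2@1 c3@2, authorship ...
After op 3 (add_cursor(1)): buffer="xbu" (len 3), cursors c1@1 c2@1 c4@1 c3@2, authorship ...
After op 4 (insert('z')): buffer="xzzzbzu" (len 7), cursors c1@4 c2@4 c4@4 c3@6, authorship .124.3.

Answer: xzzzbzu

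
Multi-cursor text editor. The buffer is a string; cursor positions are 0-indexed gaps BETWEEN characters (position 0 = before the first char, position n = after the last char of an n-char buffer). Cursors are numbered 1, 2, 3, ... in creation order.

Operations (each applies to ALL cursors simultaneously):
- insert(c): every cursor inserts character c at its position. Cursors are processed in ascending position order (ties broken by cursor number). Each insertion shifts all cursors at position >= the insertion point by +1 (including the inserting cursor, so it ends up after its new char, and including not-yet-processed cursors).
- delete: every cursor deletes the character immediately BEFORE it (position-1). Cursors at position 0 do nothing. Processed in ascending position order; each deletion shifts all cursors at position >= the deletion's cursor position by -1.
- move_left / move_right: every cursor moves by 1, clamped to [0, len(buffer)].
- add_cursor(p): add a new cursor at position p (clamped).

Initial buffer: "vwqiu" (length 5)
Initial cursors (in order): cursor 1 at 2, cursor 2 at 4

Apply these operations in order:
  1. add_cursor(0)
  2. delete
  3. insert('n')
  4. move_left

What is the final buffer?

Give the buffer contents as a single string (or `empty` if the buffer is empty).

Answer: nvnqnu

Derivation:
After op 1 (add_cursor(0)): buffer="vwqiu" (len 5), cursors c3@0 c1@2 c2@4, authorship .....
After op 2 (delete): buffer="vqu" (len 3), cursors c3@0 c1@1 c2@2, authorship ...
After op 3 (insert('n')): buffer="nvnqnu" (len 6), cursors c3@1 c1@3 c2@5, authorship 3.1.2.
After op 4 (move_left): buffer="nvnqnu" (len 6), cursors c3@0 c1@2 c2@4, authorship 3.1.2.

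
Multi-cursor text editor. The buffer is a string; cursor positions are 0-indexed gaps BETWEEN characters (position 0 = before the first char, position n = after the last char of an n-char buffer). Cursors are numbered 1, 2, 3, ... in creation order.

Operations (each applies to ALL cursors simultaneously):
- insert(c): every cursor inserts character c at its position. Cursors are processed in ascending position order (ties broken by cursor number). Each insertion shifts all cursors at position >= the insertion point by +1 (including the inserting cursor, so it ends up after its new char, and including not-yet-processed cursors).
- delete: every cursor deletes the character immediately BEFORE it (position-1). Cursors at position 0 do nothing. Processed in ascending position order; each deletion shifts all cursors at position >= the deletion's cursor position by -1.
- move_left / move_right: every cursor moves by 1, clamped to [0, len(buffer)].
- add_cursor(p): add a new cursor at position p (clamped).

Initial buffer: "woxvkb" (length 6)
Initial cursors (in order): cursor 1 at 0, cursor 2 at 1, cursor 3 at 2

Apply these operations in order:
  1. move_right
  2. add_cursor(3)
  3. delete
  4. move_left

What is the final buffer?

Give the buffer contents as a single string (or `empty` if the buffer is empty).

After op 1 (move_right): buffer="woxvkb" (len 6), cursors c1@1 c2@2 c3@3, authorship ......
After op 2 (add_cursor(3)): buffer="woxvkb" (len 6), cursors c1@1 c2@2 c3@3 c4@3, authorship ......
After op 3 (delete): buffer="vkb" (len 3), cursors c1@0 c2@0 c3@0 c4@0, authorship ...
After op 4 (move_left): buffer="vkb" (len 3), cursors c1@0 c2@0 c3@0 c4@0, authorship ...

Answer: vkb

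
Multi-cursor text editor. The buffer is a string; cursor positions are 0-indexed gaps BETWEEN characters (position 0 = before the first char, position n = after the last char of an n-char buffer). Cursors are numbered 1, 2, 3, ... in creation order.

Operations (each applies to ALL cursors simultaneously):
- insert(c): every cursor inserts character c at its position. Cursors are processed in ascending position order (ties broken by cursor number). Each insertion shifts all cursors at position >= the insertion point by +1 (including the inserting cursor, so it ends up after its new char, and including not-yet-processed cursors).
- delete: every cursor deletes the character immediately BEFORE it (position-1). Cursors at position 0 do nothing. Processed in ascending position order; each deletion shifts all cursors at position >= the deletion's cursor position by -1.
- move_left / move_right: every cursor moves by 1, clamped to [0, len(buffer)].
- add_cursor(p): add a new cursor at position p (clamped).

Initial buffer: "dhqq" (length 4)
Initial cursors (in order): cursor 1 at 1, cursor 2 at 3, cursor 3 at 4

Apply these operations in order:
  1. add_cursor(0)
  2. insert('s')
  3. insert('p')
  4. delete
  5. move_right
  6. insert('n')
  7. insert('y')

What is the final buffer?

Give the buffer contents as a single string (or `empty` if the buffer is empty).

Answer: sdnyshnyqsqnysny

Derivation:
After op 1 (add_cursor(0)): buffer="dhqq" (len 4), cursors c4@0 c1@1 c2@3 c3@4, authorship ....
After op 2 (insert('s')): buffer="sdshqsqs" (len 8), cursors c4@1 c1@3 c2@6 c3@8, authorship 4.1..2.3
After op 3 (insert('p')): buffer="spdsphqspqsp" (len 12), cursors c4@2 c1@5 c2@9 c3@12, authorship 44.11..22.33
After op 4 (delete): buffer="sdshqsqs" (len 8), cursors c4@1 c1@3 c2@6 c3@8, authorship 4.1..2.3
After op 5 (move_right): buffer="sdshqsqs" (len 8), cursors c4@2 c1@4 c2@7 c3@8, authorship 4.1..2.3
After op 6 (insert('n')): buffer="sdnshnqsqnsn" (len 12), cursors c4@3 c1@6 c2@10 c3@12, authorship 4.41.1.2.233
After op 7 (insert('y')): buffer="sdnyshnyqsqnysny" (len 16), cursors c4@4 c1@8 c2@13 c3@16, authorship 4.441.11.2.22333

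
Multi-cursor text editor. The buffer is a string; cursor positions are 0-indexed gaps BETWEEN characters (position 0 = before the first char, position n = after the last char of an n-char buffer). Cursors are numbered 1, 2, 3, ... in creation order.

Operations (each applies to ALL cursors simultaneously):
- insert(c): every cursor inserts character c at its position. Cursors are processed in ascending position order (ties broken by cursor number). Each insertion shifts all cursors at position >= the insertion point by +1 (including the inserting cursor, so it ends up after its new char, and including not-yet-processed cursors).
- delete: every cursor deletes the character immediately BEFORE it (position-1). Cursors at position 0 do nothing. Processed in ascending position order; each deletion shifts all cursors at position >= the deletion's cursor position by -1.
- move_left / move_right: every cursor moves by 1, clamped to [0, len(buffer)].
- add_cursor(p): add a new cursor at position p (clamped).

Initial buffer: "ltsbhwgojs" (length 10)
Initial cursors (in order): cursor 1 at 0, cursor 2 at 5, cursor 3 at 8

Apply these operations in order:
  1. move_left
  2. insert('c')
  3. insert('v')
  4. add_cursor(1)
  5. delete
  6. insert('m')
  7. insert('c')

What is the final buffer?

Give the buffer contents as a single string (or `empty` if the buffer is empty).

Answer: mmccltsbcmchwgcmcojs

Derivation:
After op 1 (move_left): buffer="ltsbhwgojs" (len 10), cursors c1@0 c2@4 c3@7, authorship ..........
After op 2 (insert('c')): buffer="cltsbchwgcojs" (len 13), cursors c1@1 c2@6 c3@10, authorship 1....2...3...
After op 3 (insert('v')): buffer="cvltsbcvhwgcvojs" (len 16), cursors c1@2 c2@8 c3@13, authorship 11....22...33...
After op 4 (add_cursor(1)): buffer="cvltsbcvhwgcvojs" (len 16), cursors c4@1 c1@2 c2@8 c3@13, authorship 11....22...33...
After op 5 (delete): buffer="ltsbchwgcojs" (len 12), cursors c1@0 c4@0 c2@5 c3@9, authorship ....2...3...
After op 6 (insert('m')): buffer="mmltsbcmhwgcmojs" (len 16), cursors c1@2 c4@2 c2@8 c3@13, authorship 14....22...33...
After op 7 (insert('c')): buffer="mmccltsbcmchwgcmcojs" (len 20), cursors c1@4 c4@4 c2@11 c3@17, authorship 1414....222...333...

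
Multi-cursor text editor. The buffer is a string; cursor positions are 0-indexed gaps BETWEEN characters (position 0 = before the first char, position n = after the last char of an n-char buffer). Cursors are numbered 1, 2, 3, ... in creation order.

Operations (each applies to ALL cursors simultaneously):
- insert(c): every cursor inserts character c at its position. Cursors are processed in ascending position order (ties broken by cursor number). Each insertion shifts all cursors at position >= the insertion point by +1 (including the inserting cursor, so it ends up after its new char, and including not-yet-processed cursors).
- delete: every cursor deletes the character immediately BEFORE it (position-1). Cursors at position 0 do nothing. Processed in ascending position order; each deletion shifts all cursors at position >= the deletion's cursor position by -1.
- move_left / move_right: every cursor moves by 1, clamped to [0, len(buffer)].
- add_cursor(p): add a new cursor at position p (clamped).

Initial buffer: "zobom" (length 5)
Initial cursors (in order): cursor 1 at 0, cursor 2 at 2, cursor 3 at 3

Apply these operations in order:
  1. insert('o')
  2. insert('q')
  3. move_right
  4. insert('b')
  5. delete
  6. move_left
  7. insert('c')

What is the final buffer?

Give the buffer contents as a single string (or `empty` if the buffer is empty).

After op 1 (insert('o')): buffer="ozooboom" (len 8), cursors c1@1 c2@4 c3@6, authorship 1..2.3..
After op 2 (insert('q')): buffer="oqzooqboqom" (len 11), cursors c1@2 c2@6 c3@9, authorship 11..22.33..
After op 3 (move_right): buffer="oqzooqboqom" (len 11), cursors c1@3 c2@7 c3@10, authorship 11..22.33..
After op 4 (insert('b')): buffer="oqzbooqbboqobm" (len 14), cursors c1@4 c2@9 c3@13, authorship 11.1.22.233.3.
After op 5 (delete): buffer="oqzooqboqom" (len 11), cursors c1@3 c2@7 c3@10, authorship 11..22.33..
After op 6 (move_left): buffer="oqzooqboqom" (len 11), cursors c1@2 c2@6 c3@9, authorship 11..22.33..
After op 7 (insert('c')): buffer="oqczooqcboqcom" (len 14), cursors c1@3 c2@8 c3@12, authorship 111..222.333..

Answer: oqczooqcboqcom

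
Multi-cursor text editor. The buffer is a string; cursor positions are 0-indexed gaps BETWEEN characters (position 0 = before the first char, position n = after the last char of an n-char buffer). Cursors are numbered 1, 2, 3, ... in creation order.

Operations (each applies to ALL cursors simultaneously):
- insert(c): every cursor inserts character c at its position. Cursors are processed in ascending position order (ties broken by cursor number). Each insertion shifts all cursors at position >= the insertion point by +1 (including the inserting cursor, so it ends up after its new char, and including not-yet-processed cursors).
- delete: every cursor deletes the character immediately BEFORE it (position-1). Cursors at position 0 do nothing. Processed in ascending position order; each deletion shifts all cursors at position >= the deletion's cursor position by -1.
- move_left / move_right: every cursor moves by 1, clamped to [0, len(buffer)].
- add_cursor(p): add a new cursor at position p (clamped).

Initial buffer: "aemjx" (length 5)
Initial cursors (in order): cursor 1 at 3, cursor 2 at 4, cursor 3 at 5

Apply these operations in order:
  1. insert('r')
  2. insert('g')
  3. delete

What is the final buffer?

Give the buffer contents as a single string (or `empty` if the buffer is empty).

Answer: aemrjrxr

Derivation:
After op 1 (insert('r')): buffer="aemrjrxr" (len 8), cursors c1@4 c2@6 c3@8, authorship ...1.2.3
After op 2 (insert('g')): buffer="aemrgjrgxrg" (len 11), cursors c1@5 c2@8 c3@11, authorship ...11.22.33
After op 3 (delete): buffer="aemrjrxr" (len 8), cursors c1@4 c2@6 c3@8, authorship ...1.2.3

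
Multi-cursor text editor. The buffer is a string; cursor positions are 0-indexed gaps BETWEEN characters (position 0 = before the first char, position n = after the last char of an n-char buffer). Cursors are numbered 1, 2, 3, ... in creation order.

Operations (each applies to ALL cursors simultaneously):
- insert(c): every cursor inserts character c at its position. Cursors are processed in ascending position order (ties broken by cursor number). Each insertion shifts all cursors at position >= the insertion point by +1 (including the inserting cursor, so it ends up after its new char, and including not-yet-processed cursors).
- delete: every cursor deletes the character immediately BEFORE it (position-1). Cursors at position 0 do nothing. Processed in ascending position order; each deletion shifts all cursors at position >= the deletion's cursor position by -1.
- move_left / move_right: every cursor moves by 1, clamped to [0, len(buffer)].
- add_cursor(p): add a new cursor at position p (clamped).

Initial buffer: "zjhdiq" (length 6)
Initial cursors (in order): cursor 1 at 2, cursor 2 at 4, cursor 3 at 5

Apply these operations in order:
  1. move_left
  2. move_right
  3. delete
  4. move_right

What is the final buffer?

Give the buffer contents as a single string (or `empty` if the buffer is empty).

After op 1 (move_left): buffer="zjhdiq" (len 6), cursors c1@1 c2@3 c3@4, authorship ......
After op 2 (move_right): buffer="zjhdiq" (len 6), cursors c1@2 c2@4 c3@5, authorship ......
After op 3 (delete): buffer="zhq" (len 3), cursors c1@1 c2@2 c3@2, authorship ...
After op 4 (move_right): buffer="zhq" (len 3), cursors c1@2 c2@3 c3@3, authorship ...

Answer: zhq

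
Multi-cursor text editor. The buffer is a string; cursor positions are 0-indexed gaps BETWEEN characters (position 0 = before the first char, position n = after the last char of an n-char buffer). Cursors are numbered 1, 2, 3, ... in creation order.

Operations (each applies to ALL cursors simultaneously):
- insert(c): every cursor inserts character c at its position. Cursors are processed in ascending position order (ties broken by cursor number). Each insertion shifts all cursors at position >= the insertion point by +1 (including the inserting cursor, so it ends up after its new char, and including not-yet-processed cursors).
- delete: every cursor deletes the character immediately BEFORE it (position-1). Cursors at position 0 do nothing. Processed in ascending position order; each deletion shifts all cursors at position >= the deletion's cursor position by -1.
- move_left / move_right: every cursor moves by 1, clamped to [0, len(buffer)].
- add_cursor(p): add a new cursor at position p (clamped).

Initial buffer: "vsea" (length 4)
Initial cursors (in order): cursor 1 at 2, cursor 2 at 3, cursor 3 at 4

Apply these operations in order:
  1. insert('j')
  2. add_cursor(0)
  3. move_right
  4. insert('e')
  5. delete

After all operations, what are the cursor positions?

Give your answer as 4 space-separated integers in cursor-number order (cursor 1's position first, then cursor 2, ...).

After op 1 (insert('j')): buffer="vsjejaj" (len 7), cursors c1@3 c2@5 c3@7, authorship ..1.2.3
After op 2 (add_cursor(0)): buffer="vsjejaj" (len 7), cursors c4@0 c1@3 c2@5 c3@7, authorship ..1.2.3
After op 3 (move_right): buffer="vsjejaj" (len 7), cursors c4@1 c1@4 c2@6 c3@7, authorship ..1.2.3
After op 4 (insert('e')): buffer="vesjeejaeje" (len 11), cursors c4@2 c1@6 c2@9 c3@11, authorship .4.1.12.233
After op 5 (delete): buffer="vsjejaj" (len 7), cursors c4@1 c1@4 c2@6 c3@7, authorship ..1.2.3

Answer: 4 6 7 1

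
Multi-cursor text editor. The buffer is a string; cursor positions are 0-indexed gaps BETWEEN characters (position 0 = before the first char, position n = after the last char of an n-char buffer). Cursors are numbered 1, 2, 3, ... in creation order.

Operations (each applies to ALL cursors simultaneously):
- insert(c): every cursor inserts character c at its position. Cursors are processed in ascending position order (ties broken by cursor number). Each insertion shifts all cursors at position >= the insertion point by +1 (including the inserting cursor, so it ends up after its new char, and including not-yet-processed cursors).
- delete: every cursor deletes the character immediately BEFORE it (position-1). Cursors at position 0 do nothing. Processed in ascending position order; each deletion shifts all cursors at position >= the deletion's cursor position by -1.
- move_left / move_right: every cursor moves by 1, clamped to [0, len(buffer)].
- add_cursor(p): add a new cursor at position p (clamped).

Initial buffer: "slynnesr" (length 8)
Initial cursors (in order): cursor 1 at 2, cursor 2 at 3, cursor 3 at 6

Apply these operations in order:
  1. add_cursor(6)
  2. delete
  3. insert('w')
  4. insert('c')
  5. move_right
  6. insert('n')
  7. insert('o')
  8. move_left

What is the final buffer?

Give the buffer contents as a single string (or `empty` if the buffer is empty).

After op 1 (add_cursor(6)): buffer="slynnesr" (len 8), cursors c1@2 c2@3 c3@6 c4@6, authorship ........
After op 2 (delete): buffer="snsr" (len 4), cursors c1@1 c2@1 c3@2 c4@2, authorship ....
After op 3 (insert('w')): buffer="swwnwwsr" (len 8), cursors c1@3 c2@3 c3@6 c4@6, authorship .12.34..
After op 4 (insert('c')): buffer="swwccnwwccsr" (len 12), cursors c1@5 c2@5 c3@10 c4@10, authorship .1212.3434..
After op 5 (move_right): buffer="swwccnwwccsr" (len 12), cursors c1@6 c2@6 c3@11 c4@11, authorship .1212.3434..
After op 6 (insert('n')): buffer="swwccnnnwwccsnnr" (len 16), cursors c1@8 c2@8 c3@15 c4@15, authorship .1212.123434.34.
After op 7 (insert('o')): buffer="swwccnnnoowwccsnnoor" (len 20), cursors c1@10 c2@10 c3@19 c4@19, authorship .1212.12123434.3434.
After op 8 (move_left): buffer="swwccnnnoowwccsnnoor" (len 20), cursors c1@9 c2@9 c3@18 c4@18, authorship .1212.12123434.3434.

Answer: swwccnnnoowwccsnnoor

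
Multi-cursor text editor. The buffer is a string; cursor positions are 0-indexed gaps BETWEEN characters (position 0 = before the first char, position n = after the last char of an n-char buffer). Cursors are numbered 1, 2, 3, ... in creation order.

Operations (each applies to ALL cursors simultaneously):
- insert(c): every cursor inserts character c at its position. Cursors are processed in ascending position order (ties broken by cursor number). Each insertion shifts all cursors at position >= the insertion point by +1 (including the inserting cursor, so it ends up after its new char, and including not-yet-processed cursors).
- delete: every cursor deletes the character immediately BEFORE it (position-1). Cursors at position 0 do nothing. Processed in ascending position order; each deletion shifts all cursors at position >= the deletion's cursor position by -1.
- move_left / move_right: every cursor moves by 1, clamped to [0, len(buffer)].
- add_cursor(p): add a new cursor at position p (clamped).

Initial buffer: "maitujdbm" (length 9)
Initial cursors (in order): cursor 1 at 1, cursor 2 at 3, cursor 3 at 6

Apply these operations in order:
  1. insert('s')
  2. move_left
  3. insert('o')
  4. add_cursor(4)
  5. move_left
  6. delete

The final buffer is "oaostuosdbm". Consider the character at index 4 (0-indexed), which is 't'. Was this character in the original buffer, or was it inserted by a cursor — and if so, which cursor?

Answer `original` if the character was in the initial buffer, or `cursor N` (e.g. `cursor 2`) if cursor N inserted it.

Answer: original

Derivation:
After op 1 (insert('s')): buffer="msaistujsdbm" (len 12), cursors c1@2 c2@5 c3@9, authorship .1..2...3...
After op 2 (move_left): buffer="msaistujsdbm" (len 12), cursors c1@1 c2@4 c3@8, authorship .1..2...3...
After op 3 (insert('o')): buffer="mosaiostujosdbm" (len 15), cursors c1@2 c2@6 c3@11, authorship .11..22...33...
After op 4 (add_cursor(4)): buffer="mosaiostujosdbm" (len 15), cursors c1@2 c4@4 c2@6 c3@11, authorship .11..22...33...
After op 5 (move_left): buffer="mosaiostujosdbm" (len 15), cursors c1@1 c4@3 c2@5 c3@10, authorship .11..22...33...
After op 6 (delete): buffer="oaostuosdbm" (len 11), cursors c1@0 c4@1 c2@2 c3@6, authorship 1.22..33...
Authorship (.=original, N=cursor N): 1 . 2 2 . . 3 3 . . .
Index 4: author = original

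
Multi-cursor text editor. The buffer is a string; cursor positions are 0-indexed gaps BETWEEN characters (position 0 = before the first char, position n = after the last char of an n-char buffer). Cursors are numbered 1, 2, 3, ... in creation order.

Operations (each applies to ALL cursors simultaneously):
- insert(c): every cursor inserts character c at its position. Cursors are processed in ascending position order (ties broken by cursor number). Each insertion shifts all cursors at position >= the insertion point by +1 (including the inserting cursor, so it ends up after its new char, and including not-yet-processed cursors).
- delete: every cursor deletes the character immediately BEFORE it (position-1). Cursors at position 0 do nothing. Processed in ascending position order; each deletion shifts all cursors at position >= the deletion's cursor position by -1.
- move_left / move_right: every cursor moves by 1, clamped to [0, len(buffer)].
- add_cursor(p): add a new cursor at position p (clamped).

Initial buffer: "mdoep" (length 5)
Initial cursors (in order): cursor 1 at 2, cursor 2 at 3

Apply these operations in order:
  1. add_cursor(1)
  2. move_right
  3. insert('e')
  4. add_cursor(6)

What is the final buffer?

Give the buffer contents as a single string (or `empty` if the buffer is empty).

After op 1 (add_cursor(1)): buffer="mdoep" (len 5), cursors c3@1 c1@2 c2@3, authorship .....
After op 2 (move_right): buffer="mdoep" (len 5), cursors c3@2 c1@3 c2@4, authorship .....
After op 3 (insert('e')): buffer="mdeoeeep" (len 8), cursors c3@3 c1@5 c2@7, authorship ..3.1.2.
After op 4 (add_cursor(6)): buffer="mdeoeeep" (len 8), cursors c3@3 c1@5 c4@6 c2@7, authorship ..3.1.2.

Answer: mdeoeeep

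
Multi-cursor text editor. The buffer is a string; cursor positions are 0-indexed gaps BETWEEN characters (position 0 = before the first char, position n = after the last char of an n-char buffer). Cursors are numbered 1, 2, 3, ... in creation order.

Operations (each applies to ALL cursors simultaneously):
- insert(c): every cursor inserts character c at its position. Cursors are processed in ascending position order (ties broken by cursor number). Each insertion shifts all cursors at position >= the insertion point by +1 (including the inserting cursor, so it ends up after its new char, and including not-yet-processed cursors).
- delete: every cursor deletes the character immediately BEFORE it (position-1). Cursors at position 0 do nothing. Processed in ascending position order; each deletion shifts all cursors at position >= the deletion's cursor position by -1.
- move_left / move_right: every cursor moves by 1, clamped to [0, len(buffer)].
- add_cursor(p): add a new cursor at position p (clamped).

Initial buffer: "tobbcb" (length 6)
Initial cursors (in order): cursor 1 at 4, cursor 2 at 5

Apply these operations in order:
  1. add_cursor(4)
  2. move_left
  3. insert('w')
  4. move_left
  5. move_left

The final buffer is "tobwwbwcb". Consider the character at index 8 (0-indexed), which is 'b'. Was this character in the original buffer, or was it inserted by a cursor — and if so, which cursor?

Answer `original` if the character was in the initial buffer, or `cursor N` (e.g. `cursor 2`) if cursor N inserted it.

After op 1 (add_cursor(4)): buffer="tobbcb" (len 6), cursors c1@4 c3@4 c2@5, authorship ......
After op 2 (move_left): buffer="tobbcb" (len 6), cursors c1@3 c3@3 c2@4, authorship ......
After op 3 (insert('w')): buffer="tobwwbwcb" (len 9), cursors c1@5 c3@5 c2@7, authorship ...13.2..
After op 4 (move_left): buffer="tobwwbwcb" (len 9), cursors c1@4 c3@4 c2@6, authorship ...13.2..
After op 5 (move_left): buffer="tobwwbwcb" (len 9), cursors c1@3 c3@3 c2@5, authorship ...13.2..
Authorship (.=original, N=cursor N): . . . 1 3 . 2 . .
Index 8: author = original

Answer: original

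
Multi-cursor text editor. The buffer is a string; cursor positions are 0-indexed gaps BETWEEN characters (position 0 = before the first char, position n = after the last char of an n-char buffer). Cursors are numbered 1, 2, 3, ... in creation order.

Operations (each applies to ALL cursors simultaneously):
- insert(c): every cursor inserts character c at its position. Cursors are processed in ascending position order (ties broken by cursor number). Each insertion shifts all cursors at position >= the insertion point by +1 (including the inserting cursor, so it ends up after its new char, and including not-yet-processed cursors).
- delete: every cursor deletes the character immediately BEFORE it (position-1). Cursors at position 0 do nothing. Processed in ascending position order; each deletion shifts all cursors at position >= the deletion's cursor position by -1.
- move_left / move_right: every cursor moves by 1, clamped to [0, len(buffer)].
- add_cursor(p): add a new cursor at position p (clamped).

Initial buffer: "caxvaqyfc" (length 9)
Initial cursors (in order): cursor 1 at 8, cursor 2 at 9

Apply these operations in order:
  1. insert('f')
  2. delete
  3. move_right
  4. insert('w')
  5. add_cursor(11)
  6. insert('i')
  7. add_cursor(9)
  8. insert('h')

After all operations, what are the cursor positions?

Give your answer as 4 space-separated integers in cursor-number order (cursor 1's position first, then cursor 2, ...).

After op 1 (insert('f')): buffer="caxvaqyffcf" (len 11), cursors c1@9 c2@11, authorship ........1.2
After op 2 (delete): buffer="caxvaqyfc" (len 9), cursors c1@8 c2@9, authorship .........
After op 3 (move_right): buffer="caxvaqyfc" (len 9), cursors c1@9 c2@9, authorship .........
After op 4 (insert('w')): buffer="caxvaqyfcww" (len 11), cursors c1@11 c2@11, authorship .........12
After op 5 (add_cursor(11)): buffer="caxvaqyfcww" (len 11), cursors c1@11 c2@11 c3@11, authorship .........12
After op 6 (insert('i')): buffer="caxvaqyfcwwiii" (len 14), cursors c1@14 c2@14 c3@14, authorship .........12123
After op 7 (add_cursor(9)): buffer="caxvaqyfcwwiii" (len 14), cursors c4@9 c1@14 c2@14 c3@14, authorship .........12123
After op 8 (insert('h')): buffer="caxvaqyfchwwiiihhh" (len 18), cursors c4@10 c1@18 c2@18 c3@18, authorship .........412123123

Answer: 18 18 18 10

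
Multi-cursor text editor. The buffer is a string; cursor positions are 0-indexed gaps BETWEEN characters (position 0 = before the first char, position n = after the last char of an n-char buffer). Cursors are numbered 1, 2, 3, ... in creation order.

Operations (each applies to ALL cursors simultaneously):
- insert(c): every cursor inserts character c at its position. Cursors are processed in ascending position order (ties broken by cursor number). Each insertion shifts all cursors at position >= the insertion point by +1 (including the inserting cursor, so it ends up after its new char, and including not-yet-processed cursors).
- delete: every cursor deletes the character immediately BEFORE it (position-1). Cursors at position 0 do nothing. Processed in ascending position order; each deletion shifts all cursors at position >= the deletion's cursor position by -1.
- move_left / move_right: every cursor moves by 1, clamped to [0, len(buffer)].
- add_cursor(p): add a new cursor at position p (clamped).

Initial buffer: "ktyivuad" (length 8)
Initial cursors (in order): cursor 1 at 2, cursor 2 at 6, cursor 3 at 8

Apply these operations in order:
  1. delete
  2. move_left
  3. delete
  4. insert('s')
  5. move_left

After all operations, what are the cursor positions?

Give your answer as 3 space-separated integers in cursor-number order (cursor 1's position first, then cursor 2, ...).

Answer: 0 4 4

Derivation:
After op 1 (delete): buffer="kyiva" (len 5), cursors c1@1 c2@4 c3@5, authorship .....
After op 2 (move_left): buffer="kyiva" (len 5), cursors c1@0 c2@3 c3@4, authorship .....
After op 3 (delete): buffer="kya" (len 3), cursors c1@0 c2@2 c3@2, authorship ...
After op 4 (insert('s')): buffer="skyssa" (len 6), cursors c1@1 c2@5 c3@5, authorship 1..23.
After op 5 (move_left): buffer="skyssa" (len 6), cursors c1@0 c2@4 c3@4, authorship 1..23.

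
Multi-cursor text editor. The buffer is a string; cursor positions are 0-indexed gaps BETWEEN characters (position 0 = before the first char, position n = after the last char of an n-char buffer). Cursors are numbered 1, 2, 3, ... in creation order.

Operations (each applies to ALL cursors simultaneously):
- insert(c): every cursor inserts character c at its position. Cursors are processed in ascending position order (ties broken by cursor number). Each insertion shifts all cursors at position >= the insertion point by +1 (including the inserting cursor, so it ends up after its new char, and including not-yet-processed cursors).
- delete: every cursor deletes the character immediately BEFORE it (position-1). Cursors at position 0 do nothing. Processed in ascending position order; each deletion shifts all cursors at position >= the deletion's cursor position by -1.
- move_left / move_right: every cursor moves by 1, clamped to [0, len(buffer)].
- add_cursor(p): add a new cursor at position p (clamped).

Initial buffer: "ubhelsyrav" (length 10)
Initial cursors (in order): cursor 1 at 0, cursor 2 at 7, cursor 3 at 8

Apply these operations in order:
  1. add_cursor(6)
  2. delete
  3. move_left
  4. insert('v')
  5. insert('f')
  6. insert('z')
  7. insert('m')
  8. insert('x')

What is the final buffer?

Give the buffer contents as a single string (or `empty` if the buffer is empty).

Answer: vfzmxubhevvvfffzzzmmmxxxlav

Derivation:
After op 1 (add_cursor(6)): buffer="ubhelsyrav" (len 10), cursors c1@0 c4@6 c2@7 c3@8, authorship ..........
After op 2 (delete): buffer="ubhelav" (len 7), cursors c1@0 c2@5 c3@5 c4@5, authorship .......
After op 3 (move_left): buffer="ubhelav" (len 7), cursors c1@0 c2@4 c3@4 c4@4, authorship .......
After op 4 (insert('v')): buffer="vubhevvvlav" (len 11), cursors c1@1 c2@8 c3@8 c4@8, authorship 1....234...
After op 5 (insert('f')): buffer="vfubhevvvffflav" (len 15), cursors c1@2 c2@12 c3@12 c4@12, authorship 11....234234...
After op 6 (insert('z')): buffer="vfzubhevvvfffzzzlav" (len 19), cursors c1@3 c2@16 c3@16 c4@16, authorship 111....234234234...
After op 7 (insert('m')): buffer="vfzmubhevvvfffzzzmmmlav" (len 23), cursors c1@4 c2@20 c3@20 c4@20, authorship 1111....234234234234...
After op 8 (insert('x')): buffer="vfzmxubhevvvfffzzzmmmxxxlav" (len 27), cursors c1@5 c2@24 c3@24 c4@24, authorship 11111....234234234234234...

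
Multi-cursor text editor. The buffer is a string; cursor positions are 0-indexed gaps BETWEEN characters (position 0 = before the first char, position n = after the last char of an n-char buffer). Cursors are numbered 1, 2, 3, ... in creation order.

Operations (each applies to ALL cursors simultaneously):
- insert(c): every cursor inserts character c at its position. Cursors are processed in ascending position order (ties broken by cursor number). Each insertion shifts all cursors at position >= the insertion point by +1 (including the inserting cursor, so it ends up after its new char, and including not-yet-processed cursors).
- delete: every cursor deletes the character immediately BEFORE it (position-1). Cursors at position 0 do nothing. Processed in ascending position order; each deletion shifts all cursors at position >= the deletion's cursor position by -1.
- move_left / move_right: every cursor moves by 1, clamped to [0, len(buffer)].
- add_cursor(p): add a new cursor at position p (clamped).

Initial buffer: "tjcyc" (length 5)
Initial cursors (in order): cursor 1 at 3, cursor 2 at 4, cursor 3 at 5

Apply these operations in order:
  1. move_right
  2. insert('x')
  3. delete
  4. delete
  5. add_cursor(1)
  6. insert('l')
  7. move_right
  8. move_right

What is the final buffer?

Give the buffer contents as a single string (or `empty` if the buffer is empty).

After op 1 (move_right): buffer="tjcyc" (len 5), cursors c1@4 c2@5 c3@5, authorship .....
After op 2 (insert('x')): buffer="tjcyxcxx" (len 8), cursors c1@5 c2@8 c3@8, authorship ....1.23
After op 3 (delete): buffer="tjcyc" (len 5), cursors c1@4 c2@5 c3@5, authorship .....
After op 4 (delete): buffer="tj" (len 2), cursors c1@2 c2@2 c3@2, authorship ..
After op 5 (add_cursor(1)): buffer="tj" (len 2), cursors c4@1 c1@2 c2@2 c3@2, authorship ..
After op 6 (insert('l')): buffer="tljlll" (len 6), cursors c4@2 c1@6 c2@6 c3@6, authorship .4.123
After op 7 (move_right): buffer="tljlll" (len 6), cursors c4@3 c1@6 c2@6 c3@6, authorship .4.123
After op 8 (move_right): buffer="tljlll" (len 6), cursors c4@4 c1@6 c2@6 c3@6, authorship .4.123

Answer: tljlll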